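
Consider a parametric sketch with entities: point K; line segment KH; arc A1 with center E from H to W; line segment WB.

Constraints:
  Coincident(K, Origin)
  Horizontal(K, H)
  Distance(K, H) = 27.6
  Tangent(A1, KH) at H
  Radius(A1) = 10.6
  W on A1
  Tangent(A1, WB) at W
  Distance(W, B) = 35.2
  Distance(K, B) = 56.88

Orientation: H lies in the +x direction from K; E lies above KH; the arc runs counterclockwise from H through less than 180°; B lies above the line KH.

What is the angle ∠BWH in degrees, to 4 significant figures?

130.0°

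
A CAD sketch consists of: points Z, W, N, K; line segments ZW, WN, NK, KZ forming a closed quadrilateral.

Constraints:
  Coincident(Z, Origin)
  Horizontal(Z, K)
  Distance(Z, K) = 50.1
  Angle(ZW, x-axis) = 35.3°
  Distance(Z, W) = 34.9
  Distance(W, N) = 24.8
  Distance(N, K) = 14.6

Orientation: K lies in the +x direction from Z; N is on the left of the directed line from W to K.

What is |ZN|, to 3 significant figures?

54.5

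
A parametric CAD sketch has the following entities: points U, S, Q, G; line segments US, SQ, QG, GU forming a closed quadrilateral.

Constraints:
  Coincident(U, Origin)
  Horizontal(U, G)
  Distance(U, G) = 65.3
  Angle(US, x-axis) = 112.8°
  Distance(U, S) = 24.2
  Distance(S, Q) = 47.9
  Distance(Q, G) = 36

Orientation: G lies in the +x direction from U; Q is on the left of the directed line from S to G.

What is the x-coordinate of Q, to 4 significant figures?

38.49

Checks: |SQ| = 47.90 ✓; |QG| = 36.00 ✓.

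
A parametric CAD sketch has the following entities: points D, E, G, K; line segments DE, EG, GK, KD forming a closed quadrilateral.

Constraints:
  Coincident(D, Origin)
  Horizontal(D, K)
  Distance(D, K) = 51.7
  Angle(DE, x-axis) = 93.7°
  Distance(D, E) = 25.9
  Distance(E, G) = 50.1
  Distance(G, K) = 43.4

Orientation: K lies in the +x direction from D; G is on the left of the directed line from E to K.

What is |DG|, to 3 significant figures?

62.5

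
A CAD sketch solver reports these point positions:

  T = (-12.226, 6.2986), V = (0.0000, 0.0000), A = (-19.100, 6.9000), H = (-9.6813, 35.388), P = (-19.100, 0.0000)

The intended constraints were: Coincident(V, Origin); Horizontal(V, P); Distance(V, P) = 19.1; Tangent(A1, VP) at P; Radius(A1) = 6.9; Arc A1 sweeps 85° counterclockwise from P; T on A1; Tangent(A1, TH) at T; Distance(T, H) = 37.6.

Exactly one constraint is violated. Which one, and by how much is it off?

Distance(T, H) = 37.6 — off by 8.40.

V = (0.00, 0.00) ✓; V.y = 0.00, P.y = 0.00 ✓; |VP| = 19.10 ✓; ∠(AP, PV) = 90.00° ✓; |AP| = 6.900 ✓; bearing(A→T) − bearing(A→P) = 85.00° ✓; |AT| = 6.900 ✓; ∠(AT, TH) = 90.00° ✓; |TH| = 29.20 ✗.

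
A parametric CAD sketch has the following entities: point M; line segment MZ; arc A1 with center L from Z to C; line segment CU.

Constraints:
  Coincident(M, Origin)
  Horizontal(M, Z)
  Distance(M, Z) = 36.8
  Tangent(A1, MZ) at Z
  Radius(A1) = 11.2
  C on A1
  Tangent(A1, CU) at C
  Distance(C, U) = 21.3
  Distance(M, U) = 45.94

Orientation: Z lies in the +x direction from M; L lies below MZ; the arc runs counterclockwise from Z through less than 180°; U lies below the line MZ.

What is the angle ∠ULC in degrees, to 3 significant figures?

62.3°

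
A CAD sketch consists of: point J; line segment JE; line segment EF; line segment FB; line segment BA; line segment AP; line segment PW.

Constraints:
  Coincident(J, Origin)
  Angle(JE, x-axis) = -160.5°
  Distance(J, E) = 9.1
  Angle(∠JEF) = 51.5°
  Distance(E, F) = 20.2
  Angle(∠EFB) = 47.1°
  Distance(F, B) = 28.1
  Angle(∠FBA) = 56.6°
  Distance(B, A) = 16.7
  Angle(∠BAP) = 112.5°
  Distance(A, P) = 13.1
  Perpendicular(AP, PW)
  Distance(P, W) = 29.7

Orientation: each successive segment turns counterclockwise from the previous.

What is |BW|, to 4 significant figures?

24.16

J is at the origin; JE runs at -160.5° with length 9.1, so E = (-8.578, -3.038). ∠JEF = 51.5° gives EF at -32.00° from the x-axis; with |EF| = 20.2, F = (8.553, -13.74). ∠EFB = 47.1° gives FB at 100.9° from the x-axis; with |FB| = 28.1, B = (3.239, 13.85). ∠FBA = 56.6° gives BA at -135.7° from the x-axis; with |BA| = 16.7, A = (-8.713, 2.187). ∠BAP = 112.5° gives AP at -68.20° from the x-axis; with |AP| = 13.1, P = (-3.848, -9.976). AP is perpendicular to PW, so PW runs at 21.80°; with |PW| = 29.7, W = (23.73, 1.054). Then |BW| = |W − B| = 24.16.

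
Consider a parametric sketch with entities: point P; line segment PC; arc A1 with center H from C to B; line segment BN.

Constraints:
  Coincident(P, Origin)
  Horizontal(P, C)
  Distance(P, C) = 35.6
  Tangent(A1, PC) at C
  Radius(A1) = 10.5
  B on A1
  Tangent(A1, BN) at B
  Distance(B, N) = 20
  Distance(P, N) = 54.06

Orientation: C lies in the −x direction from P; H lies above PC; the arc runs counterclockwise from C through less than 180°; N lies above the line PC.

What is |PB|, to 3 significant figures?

34.2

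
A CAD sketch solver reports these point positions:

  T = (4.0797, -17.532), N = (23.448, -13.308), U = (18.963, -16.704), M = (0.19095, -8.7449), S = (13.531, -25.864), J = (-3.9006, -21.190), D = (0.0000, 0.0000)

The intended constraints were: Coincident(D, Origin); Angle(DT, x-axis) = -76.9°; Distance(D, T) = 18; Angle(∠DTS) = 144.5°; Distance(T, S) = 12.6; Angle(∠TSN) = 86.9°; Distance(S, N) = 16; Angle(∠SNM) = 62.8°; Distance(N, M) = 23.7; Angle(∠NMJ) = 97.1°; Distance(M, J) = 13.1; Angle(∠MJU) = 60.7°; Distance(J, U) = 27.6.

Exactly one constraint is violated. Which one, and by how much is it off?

Distance(J, U) = 27.6 — off by 4.30.

D = (0.00, 0.00) ✓; DT at -76.90° ✓; |DT| = 18.00 ✓; ∠DTS = 144.5° ✓; |TS| = 12.60 ✓; ∠TSN = 86.90° ✓; |SN| = 16.00 ✓; ∠SNM = 62.80° ✓; |NM| = 23.70 ✓; ∠NMJ = 97.10° ✓; |MJ| = 13.10 ✓; ∠MJU = 60.70° ✓; |JU| = 23.30 ✗.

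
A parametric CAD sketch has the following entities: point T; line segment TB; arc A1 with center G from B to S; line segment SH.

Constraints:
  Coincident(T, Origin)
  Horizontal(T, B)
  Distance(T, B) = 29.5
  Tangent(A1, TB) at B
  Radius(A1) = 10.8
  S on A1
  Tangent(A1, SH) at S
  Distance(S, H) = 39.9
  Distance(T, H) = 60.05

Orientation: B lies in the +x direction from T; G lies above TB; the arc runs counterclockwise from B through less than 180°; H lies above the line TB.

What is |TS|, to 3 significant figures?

42.2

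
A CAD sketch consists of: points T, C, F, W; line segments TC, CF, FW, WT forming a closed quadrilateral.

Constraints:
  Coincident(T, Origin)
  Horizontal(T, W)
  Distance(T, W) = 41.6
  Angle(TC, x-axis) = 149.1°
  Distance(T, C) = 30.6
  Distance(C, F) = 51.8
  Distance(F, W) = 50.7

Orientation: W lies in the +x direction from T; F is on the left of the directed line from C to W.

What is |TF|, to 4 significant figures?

47.43

Checks: |CF| = 51.80 ✓; |FW| = 50.70 ✓.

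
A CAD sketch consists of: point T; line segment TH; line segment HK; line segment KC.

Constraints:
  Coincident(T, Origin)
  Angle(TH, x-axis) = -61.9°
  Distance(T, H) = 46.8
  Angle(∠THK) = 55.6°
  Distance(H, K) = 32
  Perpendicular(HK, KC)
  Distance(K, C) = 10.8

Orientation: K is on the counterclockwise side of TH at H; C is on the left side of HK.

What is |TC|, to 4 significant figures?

28.37

T is at the origin; TH runs at -61.9° with length 46.8, so H = 46.8·(cos -61.9°, sin -61.9°) = (22.04, -41.28). ∠THK = 55.6°, so HK runs at -61.9° + (180° − 55.6°) = 62.50° from the x-axis; with |HK| = 32.0, K = H + 32.0·(cos 62.50°, sin 62.50°) = (36.82, -12.90). HK ⟂ KC; with |KC| = 10.8 on the left of HK, C = K + 10.8·(-0.8870, 0.4617) = (27.24, -7.912). Then |TC| = |C − T| = 28.37.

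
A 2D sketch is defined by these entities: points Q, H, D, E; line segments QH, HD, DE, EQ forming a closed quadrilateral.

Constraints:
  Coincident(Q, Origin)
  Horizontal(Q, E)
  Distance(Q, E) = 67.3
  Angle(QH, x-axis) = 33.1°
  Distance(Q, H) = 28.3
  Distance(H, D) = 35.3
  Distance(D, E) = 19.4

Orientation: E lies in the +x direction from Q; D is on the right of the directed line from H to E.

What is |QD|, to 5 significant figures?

50.477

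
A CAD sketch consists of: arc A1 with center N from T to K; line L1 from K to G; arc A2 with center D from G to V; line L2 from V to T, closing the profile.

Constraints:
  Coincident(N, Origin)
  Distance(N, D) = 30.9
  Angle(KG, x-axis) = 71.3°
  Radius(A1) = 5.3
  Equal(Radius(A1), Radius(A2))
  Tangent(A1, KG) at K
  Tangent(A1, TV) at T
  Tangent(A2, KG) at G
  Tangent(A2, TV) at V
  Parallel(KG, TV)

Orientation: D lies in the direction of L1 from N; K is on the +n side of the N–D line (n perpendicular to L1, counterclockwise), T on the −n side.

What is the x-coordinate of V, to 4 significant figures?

14.93

The slot axis is L1's direction at 71.3°, so u = (cos 71.3°, sin 71.3°) = (0.3206, 0.9472) and n = (−sin 71.3°, cos 71.3°) = (-0.9472, 0.3206). N is at the origin and D lies 30.9 along u from N, so D = 30.9·u = (9.907, 29.27). Tangency of A1 to both parallel lines with radius 5.3 puts K and T at N ± 5.3·n: K = (-5.020, 1.699), T = (5.020, -1.699). Equal radii place G and V the same way about D: G = D + 5.3·n = (4.887, 30.97), V = D − 5.3·n = (14.93, 27.57). So V.x = 14.93.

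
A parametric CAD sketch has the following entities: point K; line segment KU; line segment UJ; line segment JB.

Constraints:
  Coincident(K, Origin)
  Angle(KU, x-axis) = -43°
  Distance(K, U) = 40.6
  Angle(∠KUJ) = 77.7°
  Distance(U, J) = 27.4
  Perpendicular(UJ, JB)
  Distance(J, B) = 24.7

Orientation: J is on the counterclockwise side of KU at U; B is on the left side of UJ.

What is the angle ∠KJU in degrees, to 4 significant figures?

64.70°

K is at the origin; KU runs at -43.0° with length 40.6, so U = 40.6·(cos -43.0°, sin -43.0°) = (29.69, -27.69). ∠KUJ = 77.7°, so UJ runs at -43.0° + (180° − 77.7°) = 59.30° from the x-axis; with |UJ| = 27.4, J = U + 27.4·(cos 59.30°, sin 59.30°) = (43.68, -4.129). Then cos ∠KJU = JK·JU / (|JK||JU|), giving 64.70°.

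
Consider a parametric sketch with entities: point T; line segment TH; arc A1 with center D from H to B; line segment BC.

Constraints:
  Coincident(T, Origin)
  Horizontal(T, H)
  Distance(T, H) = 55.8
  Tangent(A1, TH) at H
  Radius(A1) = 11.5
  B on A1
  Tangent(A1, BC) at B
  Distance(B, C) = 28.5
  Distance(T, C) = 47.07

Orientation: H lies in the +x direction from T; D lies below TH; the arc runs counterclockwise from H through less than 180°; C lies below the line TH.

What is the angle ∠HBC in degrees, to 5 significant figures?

147.00°

Checks: T = (0.00, 0.00) ✓; |DB| = 11.50 ✓; ∠(DB, BC) = 90.00° ✓; |BC| = 28.50 ✓; |TC| = 47.07 ✓.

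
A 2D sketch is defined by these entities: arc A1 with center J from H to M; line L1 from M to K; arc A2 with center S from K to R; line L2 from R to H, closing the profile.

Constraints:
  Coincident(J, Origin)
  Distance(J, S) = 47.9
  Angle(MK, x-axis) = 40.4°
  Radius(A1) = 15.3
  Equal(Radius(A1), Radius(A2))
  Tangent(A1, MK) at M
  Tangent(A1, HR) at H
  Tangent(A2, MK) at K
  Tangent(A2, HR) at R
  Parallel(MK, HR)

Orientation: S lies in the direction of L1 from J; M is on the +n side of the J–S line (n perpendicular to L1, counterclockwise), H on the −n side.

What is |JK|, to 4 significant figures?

50.28

The slot axis is L1's direction at 40.4°, so u = (cos 40.4°, sin 40.4°) = (0.7615, 0.6481) and n = (−sin 40.4°, cos 40.4°) = (-0.6481, 0.7615). J is at the origin and S lies 47.9 along u from J, so S = 47.9·u = (36.48, 31.04). Tangency of A1 to both parallel lines with radius 15.3 puts M and H at J ± 15.3·n: M = (-9.916, 11.65), H = (9.916, -11.65). Equal radii place K and R the same way about S: K = S + 15.3·n = (26.56, 42.70), R = S − 15.3·n = (46.39, 19.39). Then |JK| = |K − J| = 50.28.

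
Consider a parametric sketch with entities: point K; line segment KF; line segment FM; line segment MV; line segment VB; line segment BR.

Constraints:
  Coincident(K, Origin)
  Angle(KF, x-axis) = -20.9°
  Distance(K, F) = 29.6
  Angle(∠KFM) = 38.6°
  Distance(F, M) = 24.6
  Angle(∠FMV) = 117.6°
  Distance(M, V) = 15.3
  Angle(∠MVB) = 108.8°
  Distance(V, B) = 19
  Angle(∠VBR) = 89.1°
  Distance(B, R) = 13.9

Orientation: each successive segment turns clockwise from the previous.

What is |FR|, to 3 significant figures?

19.6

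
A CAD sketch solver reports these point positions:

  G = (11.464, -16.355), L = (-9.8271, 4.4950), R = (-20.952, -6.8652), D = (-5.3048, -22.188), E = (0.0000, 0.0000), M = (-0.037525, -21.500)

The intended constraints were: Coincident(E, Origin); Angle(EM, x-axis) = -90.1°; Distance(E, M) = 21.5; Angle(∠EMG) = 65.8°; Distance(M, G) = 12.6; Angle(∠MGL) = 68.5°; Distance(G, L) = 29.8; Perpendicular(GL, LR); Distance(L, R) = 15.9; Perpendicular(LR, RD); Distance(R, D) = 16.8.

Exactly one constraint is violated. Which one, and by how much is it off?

Distance(R, D) = 16.8 — off by 5.10.

E = (0.00, 0.00) ✓; EM at -90.10° ✓; |EM| = 21.50 ✓; ∠EMG = 65.80° ✓; |MG| = 12.60 ✓; ∠MGL = 68.50° ✓; |GL| = 29.80 ✓; ∠(GL, LR) = 90.00° ✓; |LR| = 15.90 ✓; ∠(LR, RD) = 90.00° ✓; |RD| = 21.90 ✗.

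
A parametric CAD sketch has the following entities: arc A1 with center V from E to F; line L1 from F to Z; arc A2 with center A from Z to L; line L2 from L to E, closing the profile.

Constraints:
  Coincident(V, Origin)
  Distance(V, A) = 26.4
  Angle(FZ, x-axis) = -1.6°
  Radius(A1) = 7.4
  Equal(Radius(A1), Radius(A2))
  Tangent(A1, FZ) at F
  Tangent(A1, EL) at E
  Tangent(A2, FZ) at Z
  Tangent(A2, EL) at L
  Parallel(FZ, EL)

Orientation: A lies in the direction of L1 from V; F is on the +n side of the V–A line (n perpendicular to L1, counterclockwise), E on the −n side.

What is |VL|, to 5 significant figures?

27.418

Tangency of A1 to both parallel lines with radius 7.4 puts F and E at V ± 7.4·n: F = (0.20662, 7.3971), E = (-0.20662, -7.3971). Equal radii place Z and L the same way about A: Z = A + 7.4·n = (26.596, 6.6600), L = A − 7.4·n = (26.183, -8.1342). Then |VL| = |L − V| = 27.418.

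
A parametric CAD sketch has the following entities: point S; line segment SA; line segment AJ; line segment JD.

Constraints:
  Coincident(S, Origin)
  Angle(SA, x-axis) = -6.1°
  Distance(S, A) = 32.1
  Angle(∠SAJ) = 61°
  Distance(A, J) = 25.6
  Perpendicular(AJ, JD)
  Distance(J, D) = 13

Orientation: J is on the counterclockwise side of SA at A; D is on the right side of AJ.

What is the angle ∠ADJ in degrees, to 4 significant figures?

63.08°

S is at the origin; SA runs at -6.1° with length 32.1, so A = 32.1·(cos -6.1°, sin -6.1°) = (31.92, -3.411). ∠SAJ = 61.0°, so AJ runs at -6.1° + (180° − 61.0°) = 112.9° from the x-axis; with |AJ| = 25.6, J = A + 25.6·(cos 112.9°, sin 112.9°) = (21.96, 20.17). AJ is perpendicular to JD; with |JD| = 13.0 on the right of AJ, D = J + 13.0·(0.9212, 0.3891) = (33.93, 25.23). Then cos ∠ADJ = DA·DJ / (|DA||DJ|), giving 63.08°.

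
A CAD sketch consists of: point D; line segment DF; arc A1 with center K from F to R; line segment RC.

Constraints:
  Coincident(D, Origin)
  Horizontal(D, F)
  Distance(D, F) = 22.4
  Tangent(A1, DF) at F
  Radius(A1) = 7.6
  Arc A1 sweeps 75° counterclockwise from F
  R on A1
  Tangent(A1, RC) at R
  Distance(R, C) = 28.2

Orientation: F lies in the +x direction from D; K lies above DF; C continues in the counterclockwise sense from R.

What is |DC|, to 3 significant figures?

49.5

D is at the origin; D and F share the same y with |DF| = 22.4 and F on the +x side, so F = (22.4, 0.00). The tangent condition forces KF to be normal to DF, so K = F + (0, 7.6) = (22.4, 7.60). On A1, F sits at bearing -90° from K; a 75° counterclockwise sweep puts R at bearing -15°, so R = K + 7.6·(cos -15°, sin -15°) = (29.7, 5.63). Tangency of A1 to RC means the radius KR is perpendicular to RC, so RC runs along (−sin -15°, cos -15°); with |RC| = 28.2, C = (37.0, 32.9). Then |DC| = |C − D| = 49.5.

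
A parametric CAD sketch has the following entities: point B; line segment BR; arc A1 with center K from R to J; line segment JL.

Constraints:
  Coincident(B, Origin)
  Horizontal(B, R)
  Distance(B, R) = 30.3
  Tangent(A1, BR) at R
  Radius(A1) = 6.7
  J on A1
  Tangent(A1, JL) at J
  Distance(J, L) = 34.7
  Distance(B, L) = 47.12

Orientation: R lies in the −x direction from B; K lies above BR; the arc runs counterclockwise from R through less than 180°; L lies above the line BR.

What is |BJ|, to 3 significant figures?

24.5

Checks: |KJ| = 6.700 ✓; ∠(KJ, JL) = 90.00° ✓; |JL| = 34.70 ✓; |BL| = 47.12 ✓.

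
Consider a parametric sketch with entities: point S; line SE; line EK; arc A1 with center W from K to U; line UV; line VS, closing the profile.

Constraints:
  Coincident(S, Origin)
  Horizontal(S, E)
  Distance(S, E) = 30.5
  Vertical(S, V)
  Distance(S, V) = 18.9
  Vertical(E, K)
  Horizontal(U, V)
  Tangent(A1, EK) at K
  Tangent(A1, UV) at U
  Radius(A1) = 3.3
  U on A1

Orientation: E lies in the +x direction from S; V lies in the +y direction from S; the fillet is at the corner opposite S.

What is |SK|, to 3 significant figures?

34.3

The virtual corner opposite S is at (30.5, 18.9). The tangent condition forces WK to be normal to EK and A1 meets UV tangentially, so WU is at right angles to UV, with radius 3.3, so the center W sits 3.3 in from both sides at W = (27.2, 15.6). That places the tangent points at K = (30.5, 15.6) on EK and U = (27.2, 18.9) on UV. Then |SK| = |K − S| = 34.3.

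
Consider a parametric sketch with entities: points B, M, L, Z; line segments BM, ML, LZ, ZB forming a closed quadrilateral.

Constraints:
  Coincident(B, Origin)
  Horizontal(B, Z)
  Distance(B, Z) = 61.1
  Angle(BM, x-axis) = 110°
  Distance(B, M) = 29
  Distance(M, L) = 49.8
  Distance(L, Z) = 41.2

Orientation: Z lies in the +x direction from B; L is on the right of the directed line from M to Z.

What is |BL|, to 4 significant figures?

24.33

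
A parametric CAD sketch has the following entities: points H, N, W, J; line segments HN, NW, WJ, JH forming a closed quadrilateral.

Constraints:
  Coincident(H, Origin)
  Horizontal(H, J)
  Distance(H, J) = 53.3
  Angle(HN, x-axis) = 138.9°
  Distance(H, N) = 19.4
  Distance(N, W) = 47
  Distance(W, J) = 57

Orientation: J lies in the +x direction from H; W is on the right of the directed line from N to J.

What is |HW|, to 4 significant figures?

30.41

Checks: |NW| = 47.00 ✓; |WJ| = 57.00 ✓.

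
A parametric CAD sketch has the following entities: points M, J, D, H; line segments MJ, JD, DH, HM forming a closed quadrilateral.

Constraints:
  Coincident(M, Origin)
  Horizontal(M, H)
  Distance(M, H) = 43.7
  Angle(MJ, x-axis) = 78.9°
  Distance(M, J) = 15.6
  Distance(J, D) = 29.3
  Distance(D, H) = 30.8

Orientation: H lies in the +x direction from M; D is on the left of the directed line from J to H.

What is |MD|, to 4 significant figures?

40.41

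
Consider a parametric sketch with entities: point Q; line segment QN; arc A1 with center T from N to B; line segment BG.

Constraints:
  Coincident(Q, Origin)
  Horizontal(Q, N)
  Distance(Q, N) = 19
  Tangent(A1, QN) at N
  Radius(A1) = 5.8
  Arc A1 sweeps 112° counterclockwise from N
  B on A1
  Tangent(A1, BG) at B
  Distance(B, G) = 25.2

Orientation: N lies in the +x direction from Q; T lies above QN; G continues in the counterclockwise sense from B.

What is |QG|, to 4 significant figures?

34.72

Q is at the origin; QN is horizontal with |QN| = 19.0 and N on the +x side, so N = (19.00, 0.000). The tangent condition forces TN to be normal to QN, so T = N + (0, 5.8) = (19.00, 5.800). On A1, N sits at bearing -90° from T; a 112° counterclockwise sweep puts B at bearing 22°, so B = T + 5.8·(cos 22°, sin 22°) = (24.38, 7.973). Tangency of A1 to BG means the radius TB is perpendicular to BG, so BG runs along (−sin 22°, cos 22°); with |BG| = 25.2, G = (14.94, 31.34). Then |QG| = |G − Q| = 34.72.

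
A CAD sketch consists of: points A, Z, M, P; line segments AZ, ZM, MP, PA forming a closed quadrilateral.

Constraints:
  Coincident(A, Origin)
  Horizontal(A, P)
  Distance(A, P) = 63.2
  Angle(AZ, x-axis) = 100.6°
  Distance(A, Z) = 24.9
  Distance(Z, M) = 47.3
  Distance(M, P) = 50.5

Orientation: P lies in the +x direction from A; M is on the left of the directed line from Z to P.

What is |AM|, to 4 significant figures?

58.48

A is at the origin; A and P share the same y with |AP| = 63.2 and P in +x, so P = (63.2, 0). AZ runs at 100.6° with |AZ| = 24.9, so Z = (-4.580, 24.48). M is determined by |ZM| = 47.3 and |MP| = 50.5 together: it lies at the intersection of circle(Z, 47.3) and circle(P, 50.5). With |ZP| = 72.06, the foot of the radical line on ZP is 33.86 from Z and the perpendicular offset is √(47.3² − 33.86²) = 33.03. Taking the left-of-ZP solution: M = (38.48, 44.04).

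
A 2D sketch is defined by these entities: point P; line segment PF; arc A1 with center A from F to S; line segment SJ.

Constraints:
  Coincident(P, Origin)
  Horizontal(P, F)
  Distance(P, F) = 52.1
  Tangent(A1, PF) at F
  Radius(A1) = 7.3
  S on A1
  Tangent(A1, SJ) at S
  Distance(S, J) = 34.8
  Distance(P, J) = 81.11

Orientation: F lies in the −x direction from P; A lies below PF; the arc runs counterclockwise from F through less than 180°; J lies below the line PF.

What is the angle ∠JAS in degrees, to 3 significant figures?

78.2°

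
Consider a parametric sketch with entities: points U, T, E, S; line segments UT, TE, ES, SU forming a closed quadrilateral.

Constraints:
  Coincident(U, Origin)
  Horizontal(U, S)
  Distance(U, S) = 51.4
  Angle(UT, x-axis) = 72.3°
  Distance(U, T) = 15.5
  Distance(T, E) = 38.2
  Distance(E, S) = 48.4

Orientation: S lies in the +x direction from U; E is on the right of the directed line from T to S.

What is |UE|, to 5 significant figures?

24.858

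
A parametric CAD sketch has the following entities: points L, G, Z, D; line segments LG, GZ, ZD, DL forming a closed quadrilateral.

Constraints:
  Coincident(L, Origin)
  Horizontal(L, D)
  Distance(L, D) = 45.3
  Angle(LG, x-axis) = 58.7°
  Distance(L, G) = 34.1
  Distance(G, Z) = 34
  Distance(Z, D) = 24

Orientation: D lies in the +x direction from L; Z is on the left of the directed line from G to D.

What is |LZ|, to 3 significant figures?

56.2

L is at the origin; L and D share the same y with |LD| = 45.3 and D in +x, so D = (45.3, 0). LG runs at 58.7° with |LG| = 34.1, so G = (17.7, 29.1). Z is determined by |GZ| = 34.0 and |ZD| = 24.0 together: it lies at the intersection of circle(G, 34.0) and circle(D, 24.0). With |GD| = 40.1, the foot of the radical line on GD is 27.3 from G and the perpendicular offset is √(34.0² − 27.3²) = 20.3. Taking the left-of-GD solution: Z = (51.2, 23.3).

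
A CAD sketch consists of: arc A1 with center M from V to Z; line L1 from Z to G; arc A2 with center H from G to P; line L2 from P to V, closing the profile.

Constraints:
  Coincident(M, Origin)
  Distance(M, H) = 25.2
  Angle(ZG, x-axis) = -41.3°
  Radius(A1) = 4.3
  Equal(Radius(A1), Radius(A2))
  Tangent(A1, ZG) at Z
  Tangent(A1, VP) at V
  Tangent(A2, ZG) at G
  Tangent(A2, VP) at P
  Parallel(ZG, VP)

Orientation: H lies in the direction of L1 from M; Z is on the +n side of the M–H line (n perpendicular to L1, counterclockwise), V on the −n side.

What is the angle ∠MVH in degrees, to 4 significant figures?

80.32°

The slot axis is L1's direction at -41.3°, so u = (cos -41.3°, sin -41.3°) = (0.7513, -0.6600) and n = (−sin -41.3°, cos -41.3°) = (0.6600, 0.7513). M is at the origin and H lies 25.2 along u from M, so H = 25.2·u = (18.93, -16.63). Tangency of A1 to both parallel lines with radius 4.3 puts Z and V at M ± 4.3·n: Z = (2.838, 3.230), V = (-2.838, -3.230). Then cos ∠MVH = VM·VH / (|VM||VH|), giving 80.32°.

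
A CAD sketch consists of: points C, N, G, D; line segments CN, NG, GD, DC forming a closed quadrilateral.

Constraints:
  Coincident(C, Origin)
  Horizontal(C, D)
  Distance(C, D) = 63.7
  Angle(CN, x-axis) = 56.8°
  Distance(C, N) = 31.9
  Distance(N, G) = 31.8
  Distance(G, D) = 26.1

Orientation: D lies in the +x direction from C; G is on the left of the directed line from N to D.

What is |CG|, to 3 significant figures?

53.3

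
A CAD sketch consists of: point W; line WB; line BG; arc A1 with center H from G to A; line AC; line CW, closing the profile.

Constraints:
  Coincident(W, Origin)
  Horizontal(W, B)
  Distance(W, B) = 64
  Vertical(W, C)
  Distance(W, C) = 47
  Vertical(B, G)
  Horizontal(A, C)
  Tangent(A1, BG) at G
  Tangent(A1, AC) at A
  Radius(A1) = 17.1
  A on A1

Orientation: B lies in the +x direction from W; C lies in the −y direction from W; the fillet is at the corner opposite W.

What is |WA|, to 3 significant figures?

66.4

W is at the origin; WB is horizontal with |WB| = 64.0 and B on the +x side, so B = (64.0, 0.00). W and C share the same x with |WC| = 47.0 and C on the −y side, so C = (0.00, -47.0). The virtual corner opposite W is at (64.0, -47.0). Tangency of A1 to BG means the radius HG is perpendicular to BG and the tangent condition forces HA to be normal to AC, with radius 17.1, so the center H sits 17.1 in from both sides at H = (46.9, -29.9). That places the tangent points at G = (64.0, -29.9) on BG and A = (46.9, -47.0) on AC. Then |WA| = |A − W| = 66.4.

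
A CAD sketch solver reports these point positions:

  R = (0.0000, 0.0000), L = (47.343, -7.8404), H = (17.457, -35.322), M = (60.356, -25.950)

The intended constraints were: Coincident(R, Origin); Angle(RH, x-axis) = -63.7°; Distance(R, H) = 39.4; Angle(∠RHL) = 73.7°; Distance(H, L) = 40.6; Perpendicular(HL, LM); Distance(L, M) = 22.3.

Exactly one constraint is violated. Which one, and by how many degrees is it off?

Perpendicular(HL, LM) — off by 6.90°.

R = (0.00, 0.00) ✓; RH at -63.70° ✓; |RH| = 39.40 ✓; ∠RHL = 73.70° ✓; |HL| = 40.60 ✓; ∠(HL, LM) = 96.90° ✗; |LM| = 22.30 ✓.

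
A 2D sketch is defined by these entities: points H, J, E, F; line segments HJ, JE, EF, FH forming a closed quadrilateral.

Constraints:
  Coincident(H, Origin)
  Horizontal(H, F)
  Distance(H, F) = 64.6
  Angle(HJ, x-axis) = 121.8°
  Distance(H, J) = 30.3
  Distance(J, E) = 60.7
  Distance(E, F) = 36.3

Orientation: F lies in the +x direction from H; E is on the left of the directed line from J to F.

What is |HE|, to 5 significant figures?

53.873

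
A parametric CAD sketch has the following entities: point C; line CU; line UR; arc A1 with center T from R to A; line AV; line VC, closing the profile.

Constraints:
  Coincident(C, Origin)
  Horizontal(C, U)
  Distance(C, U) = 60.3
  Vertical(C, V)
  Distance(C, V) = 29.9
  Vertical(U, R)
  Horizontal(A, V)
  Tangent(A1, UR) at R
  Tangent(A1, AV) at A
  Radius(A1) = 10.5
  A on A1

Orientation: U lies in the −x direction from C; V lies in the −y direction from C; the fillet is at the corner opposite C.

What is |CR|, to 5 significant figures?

63.344

The virtual corner opposite C is at (-60.300, -29.900). Since A1 is tangent to UR there, TR ⟂ UR and the tangent condition forces TA to be normal to AV, with radius 10.5, so the center T sits 10.5 in from both sides at T = (-49.800, -19.400). That places the tangent points at R = (-60.300, -19.400) on UR and A = (-49.800, -29.900) on AV. Then |CR| = |R − C| = 63.344.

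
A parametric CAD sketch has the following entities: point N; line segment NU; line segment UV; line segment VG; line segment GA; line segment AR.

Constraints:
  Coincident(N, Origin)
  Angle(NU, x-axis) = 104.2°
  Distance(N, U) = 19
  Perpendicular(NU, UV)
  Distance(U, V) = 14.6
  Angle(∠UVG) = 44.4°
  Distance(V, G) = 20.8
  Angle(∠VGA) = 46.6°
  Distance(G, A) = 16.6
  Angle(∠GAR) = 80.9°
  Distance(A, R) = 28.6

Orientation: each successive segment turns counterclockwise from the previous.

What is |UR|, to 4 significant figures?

27.83

∠VGA = 46.6° gives GA at 103.2° from the x-axis; with |GA| = 16.6, A = (-4.628, 20.54). ∠GAR = 80.9° gives AR at -157.7° from the x-axis; with |AR| = 28.6, R = (-31.09, 9.684). Then |UR| = |R − U| = 27.83.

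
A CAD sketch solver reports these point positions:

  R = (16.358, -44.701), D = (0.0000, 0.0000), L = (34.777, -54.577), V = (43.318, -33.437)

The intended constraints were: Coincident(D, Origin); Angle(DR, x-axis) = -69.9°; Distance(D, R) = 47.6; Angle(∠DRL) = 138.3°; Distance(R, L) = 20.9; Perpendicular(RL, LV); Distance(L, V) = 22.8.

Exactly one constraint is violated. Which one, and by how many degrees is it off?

Perpendicular(RL, LV) — off by 6.20°.

D = (0.00, 0.00) ✓; DR at -69.90° ✓; |DR| = 47.60 ✓; ∠DRL = 138.3° ✓; |RL| = 20.90 ✓; ∠(RL, LV) = 96.20° ✗; |LV| = 22.80 ✓.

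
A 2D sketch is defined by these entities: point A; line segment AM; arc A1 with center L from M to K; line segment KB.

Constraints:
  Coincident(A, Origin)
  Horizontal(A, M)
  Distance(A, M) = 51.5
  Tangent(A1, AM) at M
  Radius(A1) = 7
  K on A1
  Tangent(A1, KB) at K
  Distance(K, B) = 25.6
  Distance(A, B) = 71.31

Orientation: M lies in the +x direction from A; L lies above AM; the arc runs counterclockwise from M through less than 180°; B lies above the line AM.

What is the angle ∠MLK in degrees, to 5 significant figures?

75.531°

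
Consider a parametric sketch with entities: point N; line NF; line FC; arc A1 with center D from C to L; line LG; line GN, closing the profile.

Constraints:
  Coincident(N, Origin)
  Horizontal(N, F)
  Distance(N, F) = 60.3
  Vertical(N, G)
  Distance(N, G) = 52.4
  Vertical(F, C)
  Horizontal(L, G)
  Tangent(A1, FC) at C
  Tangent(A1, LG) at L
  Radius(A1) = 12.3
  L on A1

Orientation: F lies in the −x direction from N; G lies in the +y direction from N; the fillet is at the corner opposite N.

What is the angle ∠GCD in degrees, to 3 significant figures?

11.5°

The virtual corner opposite N is at (-60.3, 52.4). A1 meets FC tangentially, so DC is at right angles to FC and since A1 is tangent to LG there, DL ⟂ LG, with radius 12.3, so the center D sits 12.3 in from both sides at D = (-48.0, 40.1). That places the tangent points at C = (-60.3, 40.1) on FC and L = (-48.0, 52.4) on LG. Then cos ∠GCD = CG·CD / (|CG||CD|), giving 11.5°.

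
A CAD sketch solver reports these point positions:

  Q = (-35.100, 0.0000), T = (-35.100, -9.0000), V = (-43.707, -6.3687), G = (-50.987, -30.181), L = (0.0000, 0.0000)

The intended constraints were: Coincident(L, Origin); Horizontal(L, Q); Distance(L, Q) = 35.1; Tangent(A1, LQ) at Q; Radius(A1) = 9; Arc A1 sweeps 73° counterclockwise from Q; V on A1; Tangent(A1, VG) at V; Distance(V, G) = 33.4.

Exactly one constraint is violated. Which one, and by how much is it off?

Distance(V, G) = 33.4 — off by 8.50.

L = (0.00, 0.00) ✓; L.y = 0.00, Q.y = 0.00 ✓; |LQ| = 35.10 ✓; ∠(TQ, QL) = 90.00° ✓; |TQ| = 9.000 ✓; bearing(T→V) − bearing(T→Q) = 73.00° ✓; |TV| = 9.000 ✓; ∠(TV, VG) = 90.00° ✓; |VG| = 24.90 ✗.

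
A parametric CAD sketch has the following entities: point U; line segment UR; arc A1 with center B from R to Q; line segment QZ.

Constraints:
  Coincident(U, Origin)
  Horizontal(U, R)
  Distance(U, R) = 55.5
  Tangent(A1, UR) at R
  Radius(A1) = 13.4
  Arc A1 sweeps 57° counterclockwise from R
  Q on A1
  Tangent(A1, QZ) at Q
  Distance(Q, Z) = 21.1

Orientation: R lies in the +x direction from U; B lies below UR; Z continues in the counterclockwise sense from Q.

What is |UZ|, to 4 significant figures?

40.50

U is at the origin; U and R share the same y with |UR| = 55.5 and R on the +x side, so R = (55.50, 0.000). Tangency of A1 to UR means the radius BR is perpendicular to UR, so B = R + (0, -13.4) = (55.50, -13.40). On A1, R sits at bearing 90° from B; a 57° counterclockwise sweep puts Q at bearing 147°, so Q = B + 13.4·(cos 147°, sin 147°) = (44.26, -6.102). The tangent condition forces BQ to be normal to QZ, so QZ runs along (−sin 147°, cos 147°); with |QZ| = 21.1, Z = (32.77, -23.80). Then |UZ| = |Z − U| = 40.50.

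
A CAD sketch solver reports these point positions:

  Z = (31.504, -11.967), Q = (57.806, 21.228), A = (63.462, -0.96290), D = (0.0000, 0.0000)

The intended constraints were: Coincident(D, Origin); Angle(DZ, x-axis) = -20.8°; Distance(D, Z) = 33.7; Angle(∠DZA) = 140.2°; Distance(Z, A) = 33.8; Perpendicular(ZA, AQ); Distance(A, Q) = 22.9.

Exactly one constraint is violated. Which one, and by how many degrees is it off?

Perpendicular(ZA, AQ) — off by 4.70°.

D = (0.00, 0.00) ✓; DZ at -20.80° ✓; |DZ| = 33.70 ✓; ∠DZA = 140.2° ✓; |ZA| = 33.80 ✓; ∠(ZA, AQ) = 85.30° ✗; |AQ| = 22.90 ✓.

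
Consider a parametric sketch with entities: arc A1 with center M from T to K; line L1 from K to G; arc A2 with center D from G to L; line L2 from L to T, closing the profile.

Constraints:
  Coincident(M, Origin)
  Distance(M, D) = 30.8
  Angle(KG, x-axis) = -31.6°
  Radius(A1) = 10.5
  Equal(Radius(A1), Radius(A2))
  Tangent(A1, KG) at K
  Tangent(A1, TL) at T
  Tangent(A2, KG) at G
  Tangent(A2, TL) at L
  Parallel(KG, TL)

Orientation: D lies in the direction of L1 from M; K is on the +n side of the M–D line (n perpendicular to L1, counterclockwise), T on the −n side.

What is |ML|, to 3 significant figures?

32.5

Tangency of A1 to both parallel lines with radius 10.5 puts K and T at M ± 10.5·n: K = (5.50, 8.94), T = (-5.50, -8.94). Equal radii place G and L the same way about D: G = D + 10.5·n = (31.7, -7.20), L = D − 10.5·n = (20.7, -25.1). Then |ML| = |L − M| = 32.5.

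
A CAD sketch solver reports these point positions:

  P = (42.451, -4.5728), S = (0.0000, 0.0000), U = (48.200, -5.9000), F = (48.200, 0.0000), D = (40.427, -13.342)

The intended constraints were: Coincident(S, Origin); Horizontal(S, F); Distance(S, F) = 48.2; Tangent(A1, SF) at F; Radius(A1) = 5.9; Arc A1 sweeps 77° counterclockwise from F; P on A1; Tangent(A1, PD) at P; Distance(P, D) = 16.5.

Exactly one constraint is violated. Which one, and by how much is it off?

Distance(P, D) = 16.5 — off by 7.50.

S = (0.00, 0.00) ✓; S.y = 0.00, F.y = 0.00 ✓; |SF| = 48.20 ✓; ∠(UF, FS) = 90.00° ✓; |UF| = 5.900 ✓; bearing(U→P) − bearing(U→F) = 77.00° ✓; |UP| = 5.900 ✓; ∠(UP, PD) = 90.00° ✓; |PD| = 9.000 ✗.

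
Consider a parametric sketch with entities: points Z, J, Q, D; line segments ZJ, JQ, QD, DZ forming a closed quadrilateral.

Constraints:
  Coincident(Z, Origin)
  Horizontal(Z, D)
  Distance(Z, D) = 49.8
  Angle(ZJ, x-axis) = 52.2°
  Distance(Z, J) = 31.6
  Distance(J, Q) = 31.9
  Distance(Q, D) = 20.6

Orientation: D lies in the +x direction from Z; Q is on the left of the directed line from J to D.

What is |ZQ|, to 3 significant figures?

55.0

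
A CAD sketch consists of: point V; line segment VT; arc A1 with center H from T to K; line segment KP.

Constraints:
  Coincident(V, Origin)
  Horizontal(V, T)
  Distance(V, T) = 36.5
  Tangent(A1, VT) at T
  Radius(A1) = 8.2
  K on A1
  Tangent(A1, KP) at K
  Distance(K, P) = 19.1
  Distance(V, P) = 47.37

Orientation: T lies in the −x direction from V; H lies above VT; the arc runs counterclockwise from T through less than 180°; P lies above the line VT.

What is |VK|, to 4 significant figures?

31.42

V is at the origin; V and T share the same y with |VT| = 36.5 and T on the −x side, so T = (-36.50, 0.000). The tangent condition forces HT to be normal to VT, so H = T + (0, 8.2) = (-36.50, 8.200). Since HK ⟂ KP (tangency), |HP| = √(8.2² + 19.1²) = 20.79 regardless of where K sits on A1. So P lies on both circle(V, 47.37) and circle(H, 20.79); the above-VT intersection is P = (-37.48, 28.96). K is the foot of the tangent from P: K = (-29.13, 11.79).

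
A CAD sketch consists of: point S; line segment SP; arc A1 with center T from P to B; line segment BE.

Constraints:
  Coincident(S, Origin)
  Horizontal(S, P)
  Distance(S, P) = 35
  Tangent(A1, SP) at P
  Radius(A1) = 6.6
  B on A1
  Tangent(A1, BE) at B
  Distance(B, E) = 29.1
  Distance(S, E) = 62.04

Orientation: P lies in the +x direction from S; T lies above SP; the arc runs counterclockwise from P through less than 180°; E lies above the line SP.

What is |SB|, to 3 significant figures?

40.9

Checks: |TB| = 6.600 ✓; ∠(TB, BE) = 90.00° ✓; |BE| = 29.10 ✓; |SE| = 62.04 ✓.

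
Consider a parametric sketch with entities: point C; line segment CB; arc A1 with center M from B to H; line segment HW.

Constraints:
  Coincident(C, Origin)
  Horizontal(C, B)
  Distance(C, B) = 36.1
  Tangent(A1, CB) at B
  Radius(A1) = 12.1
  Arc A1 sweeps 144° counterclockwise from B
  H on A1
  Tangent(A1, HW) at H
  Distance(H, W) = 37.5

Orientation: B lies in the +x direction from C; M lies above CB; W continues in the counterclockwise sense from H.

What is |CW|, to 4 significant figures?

45.78

On A1, B sits at bearing -90° from M; a 144° counterclockwise sweep puts H at bearing 54°, so H = M + 12.1·(cos 54°, sin 54°) = (43.21, 21.89). A1 meets HW tangentially, so MH is at right angles to HW, so HW runs along (−sin 54°, cos 54°); with |HW| = 37.5, W = (12.87, 43.93). Then |CW| = |W − C| = 45.78.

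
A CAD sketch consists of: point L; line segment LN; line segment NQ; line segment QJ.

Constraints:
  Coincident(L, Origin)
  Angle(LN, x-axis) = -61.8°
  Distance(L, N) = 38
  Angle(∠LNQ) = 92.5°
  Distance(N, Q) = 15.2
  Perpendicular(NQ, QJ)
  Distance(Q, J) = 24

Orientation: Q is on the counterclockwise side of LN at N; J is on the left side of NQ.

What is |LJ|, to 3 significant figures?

21.9

L is at the origin; LN runs at -61.8° with length 38.0, so N = 38.0·(cos -61.8°, sin -61.8°) = (18.0, -33.5). ∠LNQ = 92.5°, so NQ runs at -61.8° + (180° − 92.5°) = 25.7° from the x-axis; with |NQ| = 15.2, Q = N + 15.2·(cos 25.7°, sin 25.7°) = (31.7, -26.9). NQ ⟂ QJ; with |QJ| = 24.0 on the left of NQ, J = Q + 24.0·(-0.434, 0.901) = (21.2, -5.27). Then |LJ| = |J − L| = 21.9.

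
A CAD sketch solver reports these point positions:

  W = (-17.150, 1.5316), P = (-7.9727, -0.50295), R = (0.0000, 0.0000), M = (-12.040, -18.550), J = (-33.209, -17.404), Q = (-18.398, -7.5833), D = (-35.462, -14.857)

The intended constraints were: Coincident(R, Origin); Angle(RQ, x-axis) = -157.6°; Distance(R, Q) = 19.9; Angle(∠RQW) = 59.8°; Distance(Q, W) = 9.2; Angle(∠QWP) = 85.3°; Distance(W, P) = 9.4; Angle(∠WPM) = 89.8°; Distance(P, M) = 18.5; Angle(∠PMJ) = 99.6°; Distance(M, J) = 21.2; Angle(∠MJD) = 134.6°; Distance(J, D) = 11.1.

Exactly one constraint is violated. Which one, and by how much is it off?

Distance(J, D) = 11.1 — off by 7.70.

R = (0.00, 0.00) ✓; RQ at -157.6° ✓; |RQ| = 19.90 ✓; ∠RQW = 59.80° ✓; |QW| = 9.200 ✓; ∠QWP = 85.30° ✓; |WP| = 9.400 ✓; ∠WPM = 89.80° ✓; |PM| = 18.50 ✓; ∠PMJ = 99.60° ✓; |MJ| = 21.20 ✓; ∠MJD = 134.6° ✓; |JD| = 3.400 ✗.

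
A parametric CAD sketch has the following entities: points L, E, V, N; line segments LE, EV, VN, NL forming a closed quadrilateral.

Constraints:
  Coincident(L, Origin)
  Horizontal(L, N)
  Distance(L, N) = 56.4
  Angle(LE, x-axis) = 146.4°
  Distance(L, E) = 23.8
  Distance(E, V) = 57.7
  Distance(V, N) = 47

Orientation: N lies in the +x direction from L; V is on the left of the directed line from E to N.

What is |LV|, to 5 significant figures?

50.665

L is at the origin; LN is horizontal with |LN| = 56.4 and N in +x, so N = (56.4, 0). LE runs at 146.4° with |LE| = 23.8, so E = (-19.824, 13.171). V is determined by |EV| = 57.7 and |VN| = 47.0 together: it lies at the intersection of circle(E, 57.7) and circle(N, 47.0). With |EN| = 77.353, the foot of the radical line on EN is 45.918 from E and the perpendicular offset is √(57.7² − 45.918²) = 34.940. Taking the left-of-EN solution: V = (31.373, 39.783).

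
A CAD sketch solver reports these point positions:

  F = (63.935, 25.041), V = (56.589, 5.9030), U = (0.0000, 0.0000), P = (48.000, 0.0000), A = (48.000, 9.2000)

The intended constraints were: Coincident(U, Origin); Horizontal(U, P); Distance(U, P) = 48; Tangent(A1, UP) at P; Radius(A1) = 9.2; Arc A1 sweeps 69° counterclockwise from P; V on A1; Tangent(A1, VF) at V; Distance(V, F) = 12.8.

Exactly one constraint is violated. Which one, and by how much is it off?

Distance(V, F) = 12.8 — off by 7.70.

U = (0.00, 0.00) ✓; U.y = 0.00, P.y = 0.00 ✓; |UP| = 48.00 ✓; ∠(AP, PU) = 90.00° ✓; |AP| = 9.200 ✓; bearing(A→V) − bearing(A→P) = 69.00° ✓; |AV| = 9.200 ✓; ∠(AV, VF) = 90.00° ✓; |VF| = 20.50 ✗.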